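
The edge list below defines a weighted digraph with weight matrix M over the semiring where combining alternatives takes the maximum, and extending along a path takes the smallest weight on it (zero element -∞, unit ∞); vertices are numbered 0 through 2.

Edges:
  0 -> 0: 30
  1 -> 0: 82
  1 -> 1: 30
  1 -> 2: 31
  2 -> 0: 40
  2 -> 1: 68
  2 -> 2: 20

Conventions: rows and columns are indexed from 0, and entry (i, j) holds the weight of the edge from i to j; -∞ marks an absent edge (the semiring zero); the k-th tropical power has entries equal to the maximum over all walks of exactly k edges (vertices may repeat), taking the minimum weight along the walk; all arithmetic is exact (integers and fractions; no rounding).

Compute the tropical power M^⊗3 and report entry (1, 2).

M^⊗2:
  [30, -∞, -∞]
  [31, 31, 30]
  [68, 30, 31]
M^⊗3:
  [30, -∞, -∞]
  [31, 30, 31]
  [31, 31, 30]
Key observation: the optimum is the walk 1->2->1->2, with weight 31 min 68 min 31 = 31.
Optimal value attained by: walk 1->2->1->2.
Answer: (M^⊗3)[1][2] = 31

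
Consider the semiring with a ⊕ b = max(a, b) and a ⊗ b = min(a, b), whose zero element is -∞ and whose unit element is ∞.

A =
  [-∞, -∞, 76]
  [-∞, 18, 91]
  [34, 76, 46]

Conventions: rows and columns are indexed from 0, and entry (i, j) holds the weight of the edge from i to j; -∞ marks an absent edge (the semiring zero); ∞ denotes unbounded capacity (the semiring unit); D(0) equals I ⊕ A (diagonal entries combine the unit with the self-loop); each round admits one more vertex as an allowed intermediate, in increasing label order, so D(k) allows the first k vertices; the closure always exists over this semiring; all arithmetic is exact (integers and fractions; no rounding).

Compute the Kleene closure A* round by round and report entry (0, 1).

D(0):
  [∞, -∞, 76]
  [-∞, ∞, 91]
  [34, 76, ∞]
D(1):
  [∞, -∞, 76]
  [-∞, ∞, 91]
  [34, 76, ∞]
D(2):
  [∞, -∞, 76]
  [-∞, ∞, 91]
  [34, 76, ∞]
D(3):
  [∞, 76, 76]
  [34, ∞, 91]
  [34, 76, ∞]
Answer: A*[0][1] = 76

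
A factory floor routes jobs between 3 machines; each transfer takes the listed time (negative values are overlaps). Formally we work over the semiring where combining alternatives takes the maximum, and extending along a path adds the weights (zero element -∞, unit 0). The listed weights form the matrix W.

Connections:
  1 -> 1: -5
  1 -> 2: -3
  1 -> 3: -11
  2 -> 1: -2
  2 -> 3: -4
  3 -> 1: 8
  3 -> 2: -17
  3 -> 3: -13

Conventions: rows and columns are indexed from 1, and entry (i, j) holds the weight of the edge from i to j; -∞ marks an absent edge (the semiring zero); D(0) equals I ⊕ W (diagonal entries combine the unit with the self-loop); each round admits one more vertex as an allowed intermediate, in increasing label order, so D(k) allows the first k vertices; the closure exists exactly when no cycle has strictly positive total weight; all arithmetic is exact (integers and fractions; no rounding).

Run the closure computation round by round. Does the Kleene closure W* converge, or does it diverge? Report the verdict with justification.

D(0):
  [0, -3, -11]
  [-2, 0, -4]
  [8, -17, 0]
D(1):
  [0, -3, -11]
  [-2, 0, -4]
  [8, 5, 0]
Detection: at round 2, diagonal entry (3, 3) turns strictly positive.
Key observation: the cycle 3->1->2->3 has total weight 8 + (-3) + (-4), which is strictly positive.
Answer: DIVERGES — positive cycle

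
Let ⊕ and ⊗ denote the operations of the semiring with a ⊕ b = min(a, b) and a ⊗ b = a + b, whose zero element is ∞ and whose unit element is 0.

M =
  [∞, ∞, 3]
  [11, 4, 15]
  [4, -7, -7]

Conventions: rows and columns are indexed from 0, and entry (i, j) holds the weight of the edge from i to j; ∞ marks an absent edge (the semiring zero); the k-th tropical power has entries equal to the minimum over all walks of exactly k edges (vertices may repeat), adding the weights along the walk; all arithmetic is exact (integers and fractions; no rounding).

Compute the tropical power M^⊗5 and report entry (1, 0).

M^⊗2:
  [7, -4, -4]
  [15, 8, 8]
  [-3, -14, -14]
M^⊗3:
  [0, -11, -11]
  [12, 1, 1]
  [-10, -21, -21]
M^⊗4:
  [-7, -18, -18]
  [5, -6, -6]
  [-17, -28, -28]
M^⊗5:
  [-14, -25, -25]
  [-2, -13, -13]
  [-24, -35, -35]
Key observation: the optimum is the walk 1->2->2->2->2->0, with weight 15 + (-7) + (-7) + (-7) + 4 = -2.
Optimal value attained by: walk 1->2->2->2->2->0.
Answer: (M^⊗5)[1][0] = -2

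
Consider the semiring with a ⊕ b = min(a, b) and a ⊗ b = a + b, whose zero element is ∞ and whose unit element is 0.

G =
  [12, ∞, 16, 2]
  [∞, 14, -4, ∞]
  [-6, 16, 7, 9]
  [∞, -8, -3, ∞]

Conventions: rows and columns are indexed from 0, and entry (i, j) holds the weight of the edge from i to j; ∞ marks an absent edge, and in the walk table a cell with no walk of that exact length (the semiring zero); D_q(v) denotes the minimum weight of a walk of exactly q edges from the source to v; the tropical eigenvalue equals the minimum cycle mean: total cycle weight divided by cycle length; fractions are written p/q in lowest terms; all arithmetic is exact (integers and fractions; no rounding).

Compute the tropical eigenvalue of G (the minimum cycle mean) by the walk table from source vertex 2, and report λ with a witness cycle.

q=0: [∞, ∞, 0, ∞]
q=1: [-6, 16, 7, 9]
q=2: [1, 1, 6, -4]
q=3: [0, -12, -7, 3]
q=4: [-13, -5, -16, 2]
Optimal cycle mean attained by: cycle 0->3->1->2->0, total 2 + (-8) + (-4) + (-6), length 4.
Answer: λ = -4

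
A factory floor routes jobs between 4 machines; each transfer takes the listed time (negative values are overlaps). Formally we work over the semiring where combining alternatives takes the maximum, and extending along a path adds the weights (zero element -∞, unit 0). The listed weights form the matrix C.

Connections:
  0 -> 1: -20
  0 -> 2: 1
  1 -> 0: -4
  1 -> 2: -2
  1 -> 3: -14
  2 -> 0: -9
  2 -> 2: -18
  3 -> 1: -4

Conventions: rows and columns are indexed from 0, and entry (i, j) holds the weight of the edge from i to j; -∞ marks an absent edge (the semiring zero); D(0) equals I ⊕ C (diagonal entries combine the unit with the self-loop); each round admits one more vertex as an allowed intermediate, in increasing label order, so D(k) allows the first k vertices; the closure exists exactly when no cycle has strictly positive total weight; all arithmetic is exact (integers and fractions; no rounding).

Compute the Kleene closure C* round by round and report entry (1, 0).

D(0):
  [0, -20, 1, -∞]
  [-4, 0, -2, -14]
  [-9, -∞, 0, -∞]
  [-∞, -4, -∞, 0]
D(1):
  [0, -20, 1, -∞]
  [-4, 0, -2, -14]
  [-9, -29, 0, -∞]
  [-∞, -4, -∞, 0]
D(2):
  [0, -20, 1, -34]
  [-4, 0, -2, -14]
  [-9, -29, 0, -43]
  [-8, -4, -6, 0]
D(3):
  [0, -20, 1, -34]
  [-4, 0, -2, -14]
  [-9, -29, 0, -43]
  [-8, -4, -6, 0]
D(4):
  [0, -20, 1, -34]
  [-4, 0, -2, -14]
  [-9, -29, 0, -43]
  [-8, -4, -6, 0]
Answer: C*[1][0] = -4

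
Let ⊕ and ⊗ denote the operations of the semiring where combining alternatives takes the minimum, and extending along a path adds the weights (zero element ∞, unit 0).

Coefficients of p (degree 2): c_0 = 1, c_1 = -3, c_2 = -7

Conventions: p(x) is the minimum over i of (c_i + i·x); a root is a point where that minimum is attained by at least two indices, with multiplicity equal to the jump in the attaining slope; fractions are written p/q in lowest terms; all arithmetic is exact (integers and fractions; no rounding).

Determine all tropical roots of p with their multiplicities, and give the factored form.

hull edge (i=0, c=1) to (i=2, c=-7): slope -4, span 2
Factored form: p(x) = -7 ⊗ (x ⊕ 4) ⊗ (x ⊕ 4)
Answer: roots = 4 (mult 2)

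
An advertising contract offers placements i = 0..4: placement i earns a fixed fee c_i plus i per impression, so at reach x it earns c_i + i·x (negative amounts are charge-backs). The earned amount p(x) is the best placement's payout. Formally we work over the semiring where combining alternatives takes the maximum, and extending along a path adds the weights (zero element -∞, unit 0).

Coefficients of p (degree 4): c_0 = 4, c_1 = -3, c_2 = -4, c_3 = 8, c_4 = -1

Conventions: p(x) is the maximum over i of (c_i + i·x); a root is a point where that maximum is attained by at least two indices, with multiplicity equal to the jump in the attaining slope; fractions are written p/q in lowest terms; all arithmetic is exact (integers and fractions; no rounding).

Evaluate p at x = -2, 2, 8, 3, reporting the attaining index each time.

p(-2) = max(4+0·(-2)=4, -3+1·(-2)=-5, -4+2·(-2)=-8, 8+3·(-2)=2, -1+4·(-2)=-9) = 4 (attained by i=0)
p(2) = max(4+0·2=4, -3+1·2=-1, -4+2·2=0, 8+3·2=14, -1+4·2=7) = 14 (attained by i=3)
p(8) = max(4+0·8=4, -3+1·8=5, -4+2·8=12, 8+3·8=32, -1+4·8=31) = 32 (attained by i=3)
p(3) = max(4+0·3=4, -3+1·3=0, -4+2·3=2, 8+3·3=17, -1+4·3=11) = 17 (attained by i=3)
Answer: p(-2) = 4; p(2) = 14; p(8) = 32; p(3) = 17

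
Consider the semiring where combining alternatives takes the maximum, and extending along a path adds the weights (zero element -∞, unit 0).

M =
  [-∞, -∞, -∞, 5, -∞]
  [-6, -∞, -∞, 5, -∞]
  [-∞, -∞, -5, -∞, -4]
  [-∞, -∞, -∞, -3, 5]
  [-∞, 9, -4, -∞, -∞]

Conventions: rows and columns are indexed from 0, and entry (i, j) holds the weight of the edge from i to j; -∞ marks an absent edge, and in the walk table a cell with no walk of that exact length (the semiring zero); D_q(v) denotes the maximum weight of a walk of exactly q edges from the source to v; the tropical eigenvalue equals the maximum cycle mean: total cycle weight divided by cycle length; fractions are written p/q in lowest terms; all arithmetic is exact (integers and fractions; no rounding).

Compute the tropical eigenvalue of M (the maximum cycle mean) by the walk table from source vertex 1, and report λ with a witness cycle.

q=0: [-∞, 0, -∞, -∞, -∞]
q=1: [-6, -∞, -∞, 5, -∞]
q=2: [-∞, -∞, -∞, 2, 10]
q=3: [-∞, 19, 6, -1, 7]
q=4: [13, 16, 3, 24, 4]
q=5: [10, 13, 0, 21, 29]
Optimal cycle mean attained by: cycle 1->3->4->1, total 5 + 5 + 9, length 3.
Answer: λ = 19/3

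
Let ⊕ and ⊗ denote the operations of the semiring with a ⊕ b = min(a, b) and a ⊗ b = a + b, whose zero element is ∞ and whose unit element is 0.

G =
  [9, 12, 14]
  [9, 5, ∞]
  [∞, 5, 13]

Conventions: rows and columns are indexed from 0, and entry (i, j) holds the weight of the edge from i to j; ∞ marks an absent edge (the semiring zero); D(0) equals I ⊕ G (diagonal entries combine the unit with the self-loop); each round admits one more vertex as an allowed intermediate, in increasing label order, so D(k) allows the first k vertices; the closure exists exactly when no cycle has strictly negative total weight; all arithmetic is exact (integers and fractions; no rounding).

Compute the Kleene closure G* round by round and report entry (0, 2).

D(0):
  [0, 12, 14]
  [9, 0, ∞]
  [∞, 5, 0]
D(1):
  [0, 12, 14]
  [9, 0, 23]
  [∞, 5, 0]
D(2):
  [0, 12, 14]
  [9, 0, 23]
  [14, 5, 0]
D(3):
  [0, 12, 14]
  [9, 0, 23]
  [14, 5, 0]
Answer: G*[0][2] = 14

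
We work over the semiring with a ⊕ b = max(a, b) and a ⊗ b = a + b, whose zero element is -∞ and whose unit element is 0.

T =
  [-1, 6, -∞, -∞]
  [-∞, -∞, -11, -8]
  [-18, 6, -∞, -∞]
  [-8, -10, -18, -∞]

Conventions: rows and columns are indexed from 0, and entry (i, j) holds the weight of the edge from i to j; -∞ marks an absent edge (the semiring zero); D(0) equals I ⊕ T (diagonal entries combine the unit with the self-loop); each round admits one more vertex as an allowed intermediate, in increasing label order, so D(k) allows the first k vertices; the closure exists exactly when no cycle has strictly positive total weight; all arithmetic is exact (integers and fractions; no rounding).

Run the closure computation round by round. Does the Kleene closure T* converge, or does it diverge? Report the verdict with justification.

D(0):
  [0, 6, -∞, -∞]
  [-∞, 0, -11, -8]
  [-18, 6, 0, -∞]
  [-8, -10, -18, 0]
D(1):
  [0, 6, -∞, -∞]
  [-∞, 0, -11, -8]
  [-18, 6, 0, -∞]
  [-8, -2, -18, 0]
D(2):
  [0, 6, -5, -2]
  [-∞, 0, -11, -8]
  [-18, 6, 0, -2]
  [-8, -2, -13, 0]
D(3):
  [0, 6, -5, -2]
  [-29, 0, -11, -8]
  [-18, 6, 0, -2]
  [-8, -2, -13, 0]
D(4):
  [0, 6, -5, -2]
  [-16, 0, -11, -8]
  [-10, 6, 0, -2]
  [-8, -2, -13, 0]
Key observation: every diagonal entry stays at the unit through all rounds, so no improving cycle exists.
Answer: CONVERGES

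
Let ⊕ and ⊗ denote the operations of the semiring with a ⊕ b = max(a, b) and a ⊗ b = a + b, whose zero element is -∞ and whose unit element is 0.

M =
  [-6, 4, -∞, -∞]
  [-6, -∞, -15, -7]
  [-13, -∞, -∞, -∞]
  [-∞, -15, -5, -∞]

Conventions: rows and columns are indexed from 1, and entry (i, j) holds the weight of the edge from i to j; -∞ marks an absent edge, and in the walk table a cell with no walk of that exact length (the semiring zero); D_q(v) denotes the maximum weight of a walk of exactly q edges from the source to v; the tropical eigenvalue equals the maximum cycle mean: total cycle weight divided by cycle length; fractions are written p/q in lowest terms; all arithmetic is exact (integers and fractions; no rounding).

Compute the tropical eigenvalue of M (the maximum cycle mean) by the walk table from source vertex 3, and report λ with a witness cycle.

q=0: [-∞, -∞, 0, -∞]
q=1: [-13, -∞, -∞, -∞]
q=2: [-19, -9, -∞, -∞]
q=3: [-15, -15, -24, -16]
q=4: [-21, -11, -21, -22]
Optimal cycle mean attained by: cycle 1->2->1, total 4 + (-6), length 2.
Answer: λ = -1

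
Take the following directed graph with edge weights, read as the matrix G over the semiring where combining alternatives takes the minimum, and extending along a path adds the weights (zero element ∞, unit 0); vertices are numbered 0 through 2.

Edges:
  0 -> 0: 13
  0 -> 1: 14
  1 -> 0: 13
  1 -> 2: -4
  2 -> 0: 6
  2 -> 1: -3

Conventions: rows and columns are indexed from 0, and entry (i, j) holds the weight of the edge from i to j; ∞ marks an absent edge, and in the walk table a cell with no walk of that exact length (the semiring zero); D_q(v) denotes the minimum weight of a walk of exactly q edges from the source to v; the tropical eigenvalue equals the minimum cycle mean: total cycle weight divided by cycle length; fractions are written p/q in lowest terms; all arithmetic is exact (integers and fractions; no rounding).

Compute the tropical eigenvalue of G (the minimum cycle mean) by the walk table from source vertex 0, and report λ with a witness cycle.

q=0: [0, ∞, ∞]
q=1: [13, 14, ∞]
q=2: [26, 27, 10]
q=3: [16, 7, 23]
Optimal cycle mean attained by: cycle 1->2->1, total (-4) + (-3), length 2.
Answer: λ = -7/2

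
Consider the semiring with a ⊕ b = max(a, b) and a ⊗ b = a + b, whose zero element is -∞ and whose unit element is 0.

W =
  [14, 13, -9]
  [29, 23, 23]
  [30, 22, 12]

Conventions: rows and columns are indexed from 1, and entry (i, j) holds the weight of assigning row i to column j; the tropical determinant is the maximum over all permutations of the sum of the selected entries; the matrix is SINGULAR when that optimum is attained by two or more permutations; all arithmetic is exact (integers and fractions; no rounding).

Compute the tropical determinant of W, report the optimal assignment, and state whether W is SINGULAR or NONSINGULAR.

σ = (1, 2, 3): 14 + 23 + 12 = 49
σ = (1, 3, 2): 14 + 23 + 22 = 59
σ = (2, 1, 3): 13 + 29 + 12 = 54
σ = (2, 3, 1): 13 + 23 + 30 = 66
σ = (3, 1, 2): (-9) + 29 + 22 = 42
σ = (3, 2, 1): (-9) + 23 + 30 = 44
Optimal value attained by: σ = (2, 3, 1).
Answer: det⊕(W) = 66; verdict: NONSINGULAR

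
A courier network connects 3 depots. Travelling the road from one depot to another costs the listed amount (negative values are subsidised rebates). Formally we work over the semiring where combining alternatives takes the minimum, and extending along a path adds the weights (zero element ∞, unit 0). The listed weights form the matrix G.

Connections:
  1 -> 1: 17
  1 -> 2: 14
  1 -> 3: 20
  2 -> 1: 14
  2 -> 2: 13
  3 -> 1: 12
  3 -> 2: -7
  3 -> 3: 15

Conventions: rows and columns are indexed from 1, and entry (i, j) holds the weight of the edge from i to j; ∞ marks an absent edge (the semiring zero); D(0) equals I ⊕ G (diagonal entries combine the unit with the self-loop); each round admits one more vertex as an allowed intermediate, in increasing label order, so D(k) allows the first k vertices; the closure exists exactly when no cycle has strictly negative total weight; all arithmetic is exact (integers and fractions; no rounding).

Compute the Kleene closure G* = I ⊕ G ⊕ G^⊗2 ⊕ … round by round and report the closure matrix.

D(0):
  [0, 14, 20]
  [14, 0, ∞]
  [12, -7, 0]
D(1):
  [0, 14, 20]
  [14, 0, 34]
  [12, -7, 0]
D(2):
  [0, 14, 20]
  [14, 0, 34]
  [7, -7, 0]
D(3):
  [0, 13, 20]
  [14, 0, 34]
  [7, -7, 0]
Answer: G* = [[0, 13, 20], [14, 0, 34], [7, -7, 0]]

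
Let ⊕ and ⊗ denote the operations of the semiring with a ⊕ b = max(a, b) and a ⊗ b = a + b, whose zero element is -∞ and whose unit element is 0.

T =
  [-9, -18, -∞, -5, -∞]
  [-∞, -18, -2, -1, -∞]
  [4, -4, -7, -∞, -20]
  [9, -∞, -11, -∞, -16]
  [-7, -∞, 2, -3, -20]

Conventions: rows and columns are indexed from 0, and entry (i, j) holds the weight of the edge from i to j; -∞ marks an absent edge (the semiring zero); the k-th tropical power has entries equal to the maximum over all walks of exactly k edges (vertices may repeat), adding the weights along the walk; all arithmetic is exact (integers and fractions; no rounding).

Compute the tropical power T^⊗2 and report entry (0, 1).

T^⊗2:
  [4, -27, -16, -14, -21]
  [8, -6, -9, -19, -17]
  [-3, -11, -6, -1, -27]
  [0, -9, -14, 4, -31]
  [6, -2, -5, -12, -18]
Key observation: the optimum is the walk 0->0->1, with weight (-9) + (-18) = -27.
Optimal value attained by: walk 0->0->1.
Answer: (T^⊗2)[0][1] = -27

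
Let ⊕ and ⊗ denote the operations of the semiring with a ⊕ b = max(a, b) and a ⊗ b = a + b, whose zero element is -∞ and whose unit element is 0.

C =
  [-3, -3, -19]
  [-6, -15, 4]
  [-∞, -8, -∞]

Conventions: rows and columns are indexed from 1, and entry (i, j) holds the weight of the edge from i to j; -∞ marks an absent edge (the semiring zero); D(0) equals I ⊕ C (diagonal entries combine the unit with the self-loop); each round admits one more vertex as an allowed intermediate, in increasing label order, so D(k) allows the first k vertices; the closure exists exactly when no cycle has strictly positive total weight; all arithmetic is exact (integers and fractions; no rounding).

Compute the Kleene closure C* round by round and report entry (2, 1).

D(0):
  [0, -3, -19]
  [-6, 0, 4]
  [-∞, -8, 0]
D(1):
  [0, -3, -19]
  [-6, 0, 4]
  [-∞, -8, 0]
D(2):
  [0, -3, 1]
  [-6, 0, 4]
  [-14, -8, 0]
D(3):
  [0, -3, 1]
  [-6, 0, 4]
  [-14, -8, 0]
Answer: C*[2][1] = -6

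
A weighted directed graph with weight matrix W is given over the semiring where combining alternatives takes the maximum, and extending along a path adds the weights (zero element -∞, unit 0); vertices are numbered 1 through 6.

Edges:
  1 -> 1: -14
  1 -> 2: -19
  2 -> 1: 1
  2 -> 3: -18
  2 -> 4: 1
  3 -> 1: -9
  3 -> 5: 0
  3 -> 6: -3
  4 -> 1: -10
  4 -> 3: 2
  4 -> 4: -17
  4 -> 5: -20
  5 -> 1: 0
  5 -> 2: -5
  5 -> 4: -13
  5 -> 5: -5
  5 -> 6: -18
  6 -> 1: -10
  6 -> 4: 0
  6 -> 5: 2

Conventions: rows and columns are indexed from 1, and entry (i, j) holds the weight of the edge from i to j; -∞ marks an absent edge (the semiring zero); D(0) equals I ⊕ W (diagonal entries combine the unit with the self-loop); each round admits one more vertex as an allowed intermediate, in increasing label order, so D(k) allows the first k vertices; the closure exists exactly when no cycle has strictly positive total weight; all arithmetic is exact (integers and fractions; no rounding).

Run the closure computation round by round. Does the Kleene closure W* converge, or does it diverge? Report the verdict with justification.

D(0):
  [0, -19, -∞, -∞, -∞, -∞]
  [1, 0, -18, 1, -∞, -∞]
  [-9, -∞, 0, -∞, 0, -3]
  [-10, -∞, 2, 0, -20, -∞]
  [0, -5, -∞, -13, 0, -18]
  [-10, -∞, -∞, 0, 2, 0]
D(1):
  [0, -19, -∞, -∞, -∞, -∞]
  [1, 0, -18, 1, -∞, -∞]
  [-9, -28, 0, -∞, 0, -3]
  [-10, -29, 2, 0, -20, -∞]
  [0, -5, -∞, -13, 0, -18]
  [-10, -29, -∞, 0, 2, 0]
D(2):
  [0, -19, -37, -18, -∞, -∞]
  [1, 0, -18, 1, -∞, -∞]
  [-9, -28, 0, -27, 0, -3]
  [-10, -29, 2, 0, -20, -∞]
  [0, -5, -23, -4, 0, -18]
  [-10, -29, -47, 0, 2, 0]
D(3):
  [0, -19, -37, -18, -37, -40]
  [1, 0, -18, 1, -18, -21]
  [-9, -28, 0, -27, 0, -3]
  [-7, -26, 2, 0, 2, -1]
  [0, -5, -23, -4, 0, -18]
  [-10, -29, -47, 0, 2, 0]
D(4):
  [0, -19, -16, -18, -16, -19]
  [1, 0, 3, 1, 3, 0]
  [-9, -28, 0, -27, 0, -3]
  [-7, -26, 2, 0, 2, -1]
  [0, -5, -2, -4, 0, -5]
  [-7, -26, 2, 0, 2, 0]
D(5):
  [0, -19, -16, -18, -16, -19]
  [3, 0, 3, 1, 3, 0]
  [0, -5, 0, -4, 0, -3]
  [2, -3, 2, 0, 2, -1]
  [0, -5, -2, -4, 0, -5]
  [2, -3, 2, 0, 2, 0]
D(6):
  [0, -19, -16, -18, -16, -19]
  [3, 0, 3, 1, 3, 0]
  [0, -5, 0, -3, 0, -3]
  [2, -3, 2, 0, 2, -1]
  [0, -5, -2, -4, 0, -5]
  [2, -3, 2, 0, 2, 0]
Key observation: every diagonal entry stays at the unit through all rounds, so no improving cycle exists.
Answer: CONVERGES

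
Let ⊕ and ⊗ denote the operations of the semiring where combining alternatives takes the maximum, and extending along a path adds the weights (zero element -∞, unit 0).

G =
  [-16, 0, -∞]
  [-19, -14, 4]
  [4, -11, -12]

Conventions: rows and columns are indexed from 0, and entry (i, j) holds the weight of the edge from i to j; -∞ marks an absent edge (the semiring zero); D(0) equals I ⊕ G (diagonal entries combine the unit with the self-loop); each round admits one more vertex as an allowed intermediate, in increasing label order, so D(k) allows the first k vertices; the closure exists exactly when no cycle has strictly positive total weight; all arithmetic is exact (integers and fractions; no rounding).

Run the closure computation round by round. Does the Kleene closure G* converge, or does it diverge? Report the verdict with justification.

D(0):
  [0, 0, -∞]
  [-19, 0, 4]
  [4, -11, 0]
D(1):
  [0, 0, -∞]
  [-19, 0, 4]
  [4, 4, 0]
Detection: at round 2, diagonal entry (2, 2) turns strictly positive.
Key observation: the cycle 2->0->1->2 has total weight 4 + 0 + 4, which is strictly positive.
Answer: DIVERGES — positive cycle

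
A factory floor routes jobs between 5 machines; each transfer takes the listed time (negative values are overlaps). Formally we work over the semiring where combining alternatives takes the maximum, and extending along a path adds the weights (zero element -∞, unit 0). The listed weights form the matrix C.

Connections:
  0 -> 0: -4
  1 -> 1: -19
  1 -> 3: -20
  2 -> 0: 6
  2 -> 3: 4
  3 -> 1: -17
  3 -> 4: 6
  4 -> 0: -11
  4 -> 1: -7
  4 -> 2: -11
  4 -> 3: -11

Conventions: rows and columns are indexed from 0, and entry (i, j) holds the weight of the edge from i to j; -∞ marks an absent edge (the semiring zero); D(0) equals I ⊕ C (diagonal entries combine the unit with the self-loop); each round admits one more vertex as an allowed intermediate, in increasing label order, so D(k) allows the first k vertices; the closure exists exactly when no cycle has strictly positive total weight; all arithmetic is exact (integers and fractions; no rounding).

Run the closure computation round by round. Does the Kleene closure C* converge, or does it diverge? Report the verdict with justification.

D(0):
  [0, -∞, -∞, -∞, -∞]
  [-∞, 0, -∞, -20, -∞]
  [6, -∞, 0, 4, -∞]
  [-∞, -17, -∞, 0, 6]
  [-11, -7, -11, -11, 0]
D(1):
  [0, -∞, -∞, -∞, -∞]
  [-∞, 0, -∞, -20, -∞]
  [6, -∞, 0, 4, -∞]
  [-∞, -17, -∞, 0, 6]
  [-11, -7, -11, -11, 0]
D(2):
  [0, -∞, -∞, -∞, -∞]
  [-∞, 0, -∞, -20, -∞]
  [6, -∞, 0, 4, -∞]
  [-∞, -17, -∞, 0, 6]
  [-11, -7, -11, -11, 0]
D(3):
  [0, -∞, -∞, -∞, -∞]
  [-∞, 0, -∞, -20, -∞]
  [6, -∞, 0, 4, -∞]
  [-∞, -17, -∞, 0, 6]
  [-5, -7, -11, -7, 0]
D(4):
  [0, -∞, -∞, -∞, -∞]
  [-∞, 0, -∞, -20, -14]
  [6, -13, 0, 4, 10]
  [-∞, -17, -∞, 0, 6]
  [-5, -7, -11, -7, 0]
D(5):
  [0, -∞, -∞, -∞, -∞]
  [-19, 0, -25, -20, -14]
  [6, 3, 0, 4, 10]
  [1, -1, -5, 0, 6]
  [-5, -7, -11, -7, 0]
Key observation: every diagonal entry stays at the unit through all rounds, so no improving cycle exists.
Answer: CONVERGES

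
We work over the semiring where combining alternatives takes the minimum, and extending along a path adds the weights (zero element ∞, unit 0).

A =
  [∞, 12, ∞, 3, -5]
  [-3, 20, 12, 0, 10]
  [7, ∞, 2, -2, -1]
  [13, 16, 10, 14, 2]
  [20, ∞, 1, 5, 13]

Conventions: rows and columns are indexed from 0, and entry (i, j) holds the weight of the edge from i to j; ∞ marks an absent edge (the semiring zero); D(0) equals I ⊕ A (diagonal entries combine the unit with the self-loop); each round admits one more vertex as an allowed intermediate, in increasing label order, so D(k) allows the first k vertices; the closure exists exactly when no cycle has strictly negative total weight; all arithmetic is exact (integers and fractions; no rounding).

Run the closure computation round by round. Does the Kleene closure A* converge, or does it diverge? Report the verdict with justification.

D(0):
  [0, 12, ∞, 3, -5]
  [-3, 0, 12, 0, 10]
  [7, ∞, 0, -2, -1]
  [13, 16, 10, 0, 2]
  [20, ∞, 1, 5, 0]
D(1):
  [0, 12, ∞, 3, -5]
  [-3, 0, 12, 0, -8]
  [7, 19, 0, -2, -1]
  [13, 16, 10, 0, 2]
  [20, 32, 1, 5, 0]
D(2):
  [0, 12, 24, 3, -5]
  [-3, 0, 12, 0, -8]
  [7, 19, 0, -2, -1]
  [13, 16, 10, 0, 2]
  [20, 32, 1, 5, 0]
D(3):
  [0, 12, 24, 3, -5]
  [-3, 0, 12, 0, -8]
  [7, 19, 0, -2, -1]
  [13, 16, 10, 0, 2]
  [8, 20, 1, -1, 0]
D(4):
  [0, 12, 13, 3, -5]
  [-3, 0, 10, 0, -8]
  [7, 14, 0, -2, -1]
  [13, 16, 10, 0, 2]
  [8, 15, 1, -1, 0]
D(5):
  [0, 10, -4, -6, -5]
  [-3, 0, -7, -9, -8]
  [7, 14, 0, -2, -1]
  [10, 16, 3, 0, 2]
  [8, 15, 1, -1, 0]
Key observation: every diagonal entry stays at the unit through all rounds, so no improving cycle exists.
Answer: CONVERGES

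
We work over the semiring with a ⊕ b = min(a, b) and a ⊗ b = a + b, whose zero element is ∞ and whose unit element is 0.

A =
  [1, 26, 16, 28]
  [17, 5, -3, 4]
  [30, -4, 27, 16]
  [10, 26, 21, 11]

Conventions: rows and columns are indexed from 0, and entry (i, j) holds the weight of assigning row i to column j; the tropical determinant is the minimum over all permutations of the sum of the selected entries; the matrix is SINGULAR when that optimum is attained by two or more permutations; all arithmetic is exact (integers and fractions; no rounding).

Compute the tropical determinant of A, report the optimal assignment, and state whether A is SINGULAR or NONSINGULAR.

σ = (0, 1, 2, 3): 1 + 5 + 27 + 11 = 44
σ = (0, 1, 3, 2): 1 + 5 + 16 + 21 = 43
σ = (0, 2, 1, 3): 1 + (-3) + (-4) + 11 = 5
σ = (0, 2, 3, 1): 1 + (-3) + 16 + 26 = 40
σ = (0, 3, 1, 2): 1 + 4 + (-4) + 21 = 22
σ = (0, 3, 2, 1): 1 + 4 + 27 + 26 = 58
σ = (1, 0, 2, 3): 26 + 17 + 27 + 11 = 81
σ = (1, 0, 3, 2): 26 + 17 + 16 + 21 = 80
σ = (1, 2, 0, 3): 26 + (-3) + 30 + 11 = 64
σ = (1, 2, 3, 0): 26 + (-3) + 16 + 10 = 49
σ = (1, 3, 0, 2): 26 + 4 + 30 + 21 = 81
σ = (1, 3, 2, 0): 26 + 4 + 27 + 10 = 67
σ = (2, 0, 1, 3): 16 + 17 + (-4) + 11 = 40
σ = (2, 0, 3, 1): 16 + 17 + 16 + 26 = 75
σ = (2, 1, 0, 3): 16 + 5 + 30 + 11 = 62
σ = (2, 1, 3, 0): 16 + 5 + 16 + 10 = 47
σ = (2, 3, 0, 1): 16 + 4 + 30 + 26 = 76
σ = (2, 3, 1, 0): 16 + 4 + (-4) + 10 = 26
σ = (3, 0, 1, 2): 28 + 17 + (-4) + 21 = 62
σ = (3, 0, 2, 1): 28 + 17 + 27 + 26 = 98
σ = (3, 1, 0, 2): 28 + 5 + 30 + 21 = 84
σ = (3, 1, 2, 0): 28 + 5 + 27 + 10 = 70
σ = (3, 2, 0, 1): 28 + (-3) + 30 + 26 = 81
σ = (3, 2, 1, 0): 28 + (-3) + (-4) + 10 = 31
Optimal value attained by: σ = (0, 2, 1, 3).
Answer: det⊕(A) = 5; verdict: NONSINGULAR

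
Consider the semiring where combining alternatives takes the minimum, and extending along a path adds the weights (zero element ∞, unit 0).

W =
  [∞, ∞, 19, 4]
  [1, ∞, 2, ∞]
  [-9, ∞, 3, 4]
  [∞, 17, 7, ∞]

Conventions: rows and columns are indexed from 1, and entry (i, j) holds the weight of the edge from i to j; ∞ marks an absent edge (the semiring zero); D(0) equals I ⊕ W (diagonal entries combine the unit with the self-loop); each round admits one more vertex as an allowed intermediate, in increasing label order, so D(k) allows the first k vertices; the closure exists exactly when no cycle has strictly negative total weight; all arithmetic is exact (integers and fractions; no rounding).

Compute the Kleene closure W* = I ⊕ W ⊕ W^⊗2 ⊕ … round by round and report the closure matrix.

D(0):
  [0, ∞, 19, 4]
  [1, 0, 2, ∞]
  [-9, ∞, 0, 4]
  [∞, 17, 7, 0]
D(1):
  [0, ∞, 19, 4]
  [1, 0, 2, 5]
  [-9, ∞, 0, -5]
  [∞, 17, 7, 0]
D(2):
  [0, ∞, 19, 4]
  [1, 0, 2, 5]
  [-9, ∞, 0, -5]
  [18, 17, 7, 0]
D(3):
  [0, ∞, 19, 4]
  [-7, 0, 2, -3]
  [-9, ∞, 0, -5]
  [-2, 17, 7, 0]
D(4):
  [0, 21, 11, 4]
  [-7, 0, 2, -3]
  [-9, 12, 0, -5]
  [-2, 17, 7, 0]
Answer: W* = [[0, 21, 11, 4], [-7, 0, 2, -3], [-9, 12, 0, -5], [-2, 17, 7, 0]]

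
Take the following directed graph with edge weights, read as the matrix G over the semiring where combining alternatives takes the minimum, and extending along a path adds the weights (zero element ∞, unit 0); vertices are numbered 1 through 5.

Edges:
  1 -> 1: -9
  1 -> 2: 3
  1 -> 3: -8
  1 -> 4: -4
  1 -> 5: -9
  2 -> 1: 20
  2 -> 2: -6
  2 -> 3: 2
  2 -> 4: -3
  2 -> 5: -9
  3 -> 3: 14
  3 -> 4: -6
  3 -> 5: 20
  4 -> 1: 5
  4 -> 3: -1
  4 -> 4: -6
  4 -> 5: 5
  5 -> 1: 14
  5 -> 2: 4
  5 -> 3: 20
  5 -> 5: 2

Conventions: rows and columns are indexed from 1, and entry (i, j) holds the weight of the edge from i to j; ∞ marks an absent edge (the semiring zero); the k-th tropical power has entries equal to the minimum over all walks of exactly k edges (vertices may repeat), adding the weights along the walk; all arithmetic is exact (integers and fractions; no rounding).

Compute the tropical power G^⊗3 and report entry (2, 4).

G^⊗2:
  [-18, -6, -17, -14, -18]
  [2, -12, -4, -9, -15]
  [-1, 24, -7, -12, -1]
  [-4, 8, -7, -12, -4]
  [5, -2, 6, 1, -5]
G^⊗3:
  [-27, -15, -26, -23, -27]
  [-7, -18, -10, -15, -21]
  [-10, 2, -13, -18, -10]
  [-13, -1, -13, -18, -13]
  [-4, -8, -3, -5, -11]
Key observation: the optimum is the walk 2->2->2->4, with weight (-6) + (-6) + (-3) = -15.
Optimal value attained by: walk 2->2->2->4.
Answer: (G^⊗3)[2][4] = -15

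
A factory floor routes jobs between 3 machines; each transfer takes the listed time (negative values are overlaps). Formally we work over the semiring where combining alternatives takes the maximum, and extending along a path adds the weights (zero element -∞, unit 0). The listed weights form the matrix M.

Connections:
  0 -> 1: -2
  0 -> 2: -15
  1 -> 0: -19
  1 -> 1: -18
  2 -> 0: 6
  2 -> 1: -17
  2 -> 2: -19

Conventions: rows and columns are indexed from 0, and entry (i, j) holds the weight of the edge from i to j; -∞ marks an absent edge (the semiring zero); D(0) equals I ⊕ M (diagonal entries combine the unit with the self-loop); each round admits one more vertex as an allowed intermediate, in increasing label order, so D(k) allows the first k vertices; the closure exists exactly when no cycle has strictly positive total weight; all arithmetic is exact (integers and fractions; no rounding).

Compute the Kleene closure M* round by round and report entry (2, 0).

D(0):
  [0, -2, -15]
  [-19, 0, -∞]
  [6, -17, 0]
D(1):
  [0, -2, -15]
  [-19, 0, -34]
  [6, 4, 0]
D(2):
  [0, -2, -15]
  [-19, 0, -34]
  [6, 4, 0]
D(3):
  [0, -2, -15]
  [-19, 0, -34]
  [6, 4, 0]
Answer: M*[2][0] = 6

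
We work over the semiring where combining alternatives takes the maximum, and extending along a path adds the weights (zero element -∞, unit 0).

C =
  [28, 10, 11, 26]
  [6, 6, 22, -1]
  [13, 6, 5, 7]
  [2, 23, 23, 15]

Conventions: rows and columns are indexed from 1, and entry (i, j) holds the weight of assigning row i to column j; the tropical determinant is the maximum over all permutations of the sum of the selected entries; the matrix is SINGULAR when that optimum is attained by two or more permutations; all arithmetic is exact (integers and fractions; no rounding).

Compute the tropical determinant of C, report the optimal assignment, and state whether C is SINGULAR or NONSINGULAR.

σ = (1, 2, 3, 4): 28 + 6 + 5 + 15 = 54
σ = (1, 2, 4, 3): 28 + 6 + 7 + 23 = 64
σ = (1, 3, 2, 4): 28 + 22 + 6 + 15 = 71
σ = (1, 3, 4, 2): 28 + 22 + 7 + 23 = 80
σ = (1, 4, 2, 3): 28 + (-1) + 6 + 23 = 56
σ = (1, 4, 3, 2): 28 + (-1) + 5 + 23 = 55
σ = (2, 1, 3, 4): 10 + 6 + 5 + 15 = 36
σ = (2, 1, 4, 3): 10 + 6 + 7 + 23 = 46
σ = (2, 3, 1, 4): 10 + 22 + 13 + 15 = 60
σ = (2, 3, 4, 1): 10 + 22 + 7 + 2 = 41
σ = (2, 4, 1, 3): 10 + (-1) + 13 + 23 = 45
σ = (2, 4, 3, 1): 10 + (-1) + 5 + 2 = 16
σ = (3, 1, 2, 4): 11 + 6 + 6 + 15 = 38
σ = (3, 1, 4, 2): 11 + 6 + 7 + 23 = 47
σ = (3, 2, 1, 4): 11 + 6 + 13 + 15 = 45
σ = (3, 2, 4, 1): 11 + 6 + 7 + 2 = 26
σ = (3, 4, 1, 2): 11 + (-1) + 13 + 23 = 46
σ = (3, 4, 2, 1): 11 + (-1) + 6 + 2 = 18
σ = (4, 1, 2, 3): 26 + 6 + 6 + 23 = 61
σ = (4, 1, 3, 2): 26 + 6 + 5 + 23 = 60
σ = (4, 2, 1, 3): 26 + 6 + 13 + 23 = 68
σ = (4, 2, 3, 1): 26 + 6 + 5 + 2 = 39
σ = (4, 3, 1, 2): 26 + 22 + 13 + 23 = 84
σ = (4, 3, 2, 1): 26 + 22 + 6 + 2 = 56
Optimal value attained by: σ = (4, 3, 1, 2).
Answer: det⊕(C) = 84; verdict: NONSINGULAR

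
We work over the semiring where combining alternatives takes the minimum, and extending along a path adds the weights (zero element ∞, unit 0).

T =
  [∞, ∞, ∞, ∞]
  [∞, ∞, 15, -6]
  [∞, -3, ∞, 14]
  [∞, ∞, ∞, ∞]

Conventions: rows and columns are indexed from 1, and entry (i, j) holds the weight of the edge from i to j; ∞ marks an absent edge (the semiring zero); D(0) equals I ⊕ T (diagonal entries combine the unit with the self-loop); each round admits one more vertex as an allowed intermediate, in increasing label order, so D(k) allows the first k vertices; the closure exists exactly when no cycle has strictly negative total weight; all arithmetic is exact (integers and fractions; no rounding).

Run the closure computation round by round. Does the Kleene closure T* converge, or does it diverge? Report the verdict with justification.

D(0):
  [0, ∞, ∞, ∞]
  [∞, 0, 15, -6]
  [∞, -3, 0, 14]
  [∞, ∞, ∞, 0]
D(1):
  [0, ∞, ∞, ∞]
  [∞, 0, 15, -6]
  [∞, -3, 0, 14]
  [∞, ∞, ∞, 0]
D(2):
  [0, ∞, ∞, ∞]
  [∞, 0, 15, -6]
  [∞, -3, 0, -9]
  [∞, ∞, ∞, 0]
D(3):
  [0, ∞, ∞, ∞]
  [∞, 0, 15, -6]
  [∞, -3, 0, -9]
  [∞, ∞, ∞, 0]
D(4):
  [0, ∞, ∞, ∞]
  [∞, 0, 15, -6]
  [∞, -3, 0, -9]
  [∞, ∞, ∞, 0]
Key observation: every diagonal entry stays at the unit through all rounds, so no improving cycle exists.
Answer: CONVERGES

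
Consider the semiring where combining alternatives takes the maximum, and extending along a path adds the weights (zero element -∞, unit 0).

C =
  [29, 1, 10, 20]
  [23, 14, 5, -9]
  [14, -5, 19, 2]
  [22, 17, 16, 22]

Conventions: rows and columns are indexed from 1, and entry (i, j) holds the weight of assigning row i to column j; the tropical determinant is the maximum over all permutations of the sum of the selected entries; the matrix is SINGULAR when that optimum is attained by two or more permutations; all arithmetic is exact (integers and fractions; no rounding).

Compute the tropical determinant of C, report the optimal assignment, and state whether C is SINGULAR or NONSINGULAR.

σ = (1, 2, 3, 4): 29 + 14 + 19 + 22 = 84
σ = (1, 2, 4, 3): 29 + 14 + 2 + 16 = 61
σ = (1, 3, 2, 4): 29 + 5 + (-5) + 22 = 51
σ = (1, 3, 4, 2): 29 + 5 + 2 + 17 = 53
σ = (1, 4, 2, 3): 29 + (-9) + (-5) + 16 = 31
σ = (1, 4, 3, 2): 29 + (-9) + 19 + 17 = 56
σ = (2, 1, 3, 4): 1 + 23 + 19 + 22 = 65
σ = (2, 1, 4, 3): 1 + 23 + 2 + 16 = 42
σ = (2, 3, 1, 4): 1 + 5 + 14 + 22 = 42
σ = (2, 3, 4, 1): 1 + 5 + 2 + 22 = 30
σ = (2, 4, 1, 3): 1 + (-9) + 14 + 16 = 22
σ = (2, 4, 3, 1): 1 + (-9) + 19 + 22 = 33
σ = (3, 1, 2, 4): 10 + 23 + (-5) + 22 = 50
σ = (3, 1, 4, 2): 10 + 23 + 2 + 17 = 52
σ = (3, 2, 1, 4): 10 + 14 + 14 + 22 = 60
σ = (3, 2, 4, 1): 10 + 14 + 2 + 22 = 48
σ = (3, 4, 1, 2): 10 + (-9) + 14 + 17 = 32
σ = (3, 4, 2, 1): 10 + (-9) + (-5) + 22 = 18
σ = (4, 1, 2, 3): 20 + 23 + (-5) + 16 = 54
σ = (4, 1, 3, 2): 20 + 23 + 19 + 17 = 79
σ = (4, 2, 1, 3): 20 + 14 + 14 + 16 = 64
σ = (4, 2, 3, 1): 20 + 14 + 19 + 22 = 75
σ = (4, 3, 1, 2): 20 + 5 + 14 + 17 = 56
σ = (4, 3, 2, 1): 20 + 5 + (-5) + 22 = 42
Optimal value attained by: σ = (1, 2, 3, 4).
Answer: det⊕(C) = 84; verdict: NONSINGULAR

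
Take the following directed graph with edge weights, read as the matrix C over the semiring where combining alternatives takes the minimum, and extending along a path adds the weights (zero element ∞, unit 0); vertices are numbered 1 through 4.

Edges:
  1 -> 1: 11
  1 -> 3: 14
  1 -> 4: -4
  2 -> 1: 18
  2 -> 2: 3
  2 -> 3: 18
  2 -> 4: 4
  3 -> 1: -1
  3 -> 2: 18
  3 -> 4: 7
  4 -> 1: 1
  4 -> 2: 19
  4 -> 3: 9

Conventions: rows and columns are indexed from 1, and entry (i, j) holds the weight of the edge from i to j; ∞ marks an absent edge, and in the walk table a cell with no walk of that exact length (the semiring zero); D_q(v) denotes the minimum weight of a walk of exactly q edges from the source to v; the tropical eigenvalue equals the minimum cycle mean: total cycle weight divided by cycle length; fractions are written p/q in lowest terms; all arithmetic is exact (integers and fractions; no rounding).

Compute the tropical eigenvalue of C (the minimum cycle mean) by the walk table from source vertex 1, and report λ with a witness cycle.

q=0: [0, ∞, ∞, ∞]
q=1: [11, ∞, 14, -4]
q=2: [-3, 15, 5, 7]
q=3: [4, 18, 11, -7]
q=4: [-6, 12, 2, 0]
Optimal cycle mean attained by: cycle 1->4->1, total (-4) + 1, length 2.
Answer: λ = -3/2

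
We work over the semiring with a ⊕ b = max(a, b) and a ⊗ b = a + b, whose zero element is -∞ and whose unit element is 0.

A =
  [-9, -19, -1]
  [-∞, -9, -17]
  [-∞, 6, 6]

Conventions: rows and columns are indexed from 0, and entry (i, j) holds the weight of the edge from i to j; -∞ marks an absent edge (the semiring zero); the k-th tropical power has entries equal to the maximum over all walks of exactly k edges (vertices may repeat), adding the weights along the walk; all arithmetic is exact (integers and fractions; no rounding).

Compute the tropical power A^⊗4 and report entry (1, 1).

A^⊗2:
  [-18, 5, 5]
  [-∞, -11, -11]
  [-∞, 12, 12]
A^⊗3:
  [-27, 11, 11]
  [-∞, -5, -5]
  [-∞, 18, 18]
A^⊗4:
  [-36, 17, 17]
  [-∞, 1, 1]
  [-∞, 24, 24]
Key observation: the optimum is the walk 1->2->2->2->1, with weight (-17) + 6 + 6 + 6 = 1.
Optimal value attained by: walk 1->2->2->2->1.
Answer: (A^⊗4)[1][1] = 1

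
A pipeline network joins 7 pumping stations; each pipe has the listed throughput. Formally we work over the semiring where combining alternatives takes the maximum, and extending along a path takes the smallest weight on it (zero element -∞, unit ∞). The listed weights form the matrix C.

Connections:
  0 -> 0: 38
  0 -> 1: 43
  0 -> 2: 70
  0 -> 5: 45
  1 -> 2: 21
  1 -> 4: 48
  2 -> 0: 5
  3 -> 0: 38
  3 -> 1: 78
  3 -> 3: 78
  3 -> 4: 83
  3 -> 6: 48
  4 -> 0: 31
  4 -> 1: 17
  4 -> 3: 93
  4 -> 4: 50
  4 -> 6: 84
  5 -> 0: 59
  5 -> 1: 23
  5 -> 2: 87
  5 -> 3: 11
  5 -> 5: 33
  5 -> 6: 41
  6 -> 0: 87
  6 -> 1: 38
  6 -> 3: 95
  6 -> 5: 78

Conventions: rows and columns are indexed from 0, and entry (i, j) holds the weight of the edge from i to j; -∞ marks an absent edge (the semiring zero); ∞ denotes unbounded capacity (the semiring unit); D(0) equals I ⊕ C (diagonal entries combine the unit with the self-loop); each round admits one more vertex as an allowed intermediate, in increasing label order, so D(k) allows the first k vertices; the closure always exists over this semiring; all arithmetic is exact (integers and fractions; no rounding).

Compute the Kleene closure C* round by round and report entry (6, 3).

D(0):
  [∞, 43, 70, -∞, -∞, 45, -∞]
  [-∞, ∞, 21, -∞, 48, -∞, -∞]
  [5, -∞, ∞, -∞, -∞, -∞, -∞]
  [38, 78, -∞, ∞, 83, -∞, 48]
  [31, 17, -∞, 93, ∞, -∞, 84]
  [59, 23, 87, 11, -∞, ∞, 41]
  [87, 38, -∞, 95, -∞, 78, ∞]
D(1):
  [∞, 43, 70, -∞, -∞, 45, -∞]
  [-∞, ∞, 21, -∞, 48, -∞, -∞]
  [5, 5, ∞, -∞, -∞, 5, -∞]
  [38, 78, 38, ∞, 83, 38, 48]
  [31, 31, 31, 93, ∞, 31, 84]
  [59, 43, 87, 11, -∞, ∞, 41]
  [87, 43, 70, 95, -∞, 78, ∞]
D(2):
  [∞, 43, 70, -∞, 43, 45, -∞]
  [-∞, ∞, 21, -∞, 48, -∞, -∞]
  [5, 5, ∞, -∞, 5, 5, -∞]
  [38, 78, 38, ∞, 83, 38, 48]
  [31, 31, 31, 93, ∞, 31, 84]
  [59, 43, 87, 11, 43, ∞, 41]
  [87, 43, 70, 95, 43, 78, ∞]
D(3):
  [∞, 43, 70, -∞, 43, 45, -∞]
  [5, ∞, 21, -∞, 48, 5, -∞]
  [5, 5, ∞, -∞, 5, 5, -∞]
  [38, 78, 38, ∞, 83, 38, 48]
  [31, 31, 31, 93, ∞, 31, 84]
  [59, 43, 87, 11, 43, ∞, 41]
  [87, 43, 70, 95, 43, 78, ∞]
D(4):
  [∞, 43, 70, -∞, 43, 45, -∞]
  [5, ∞, 21, -∞, 48, 5, -∞]
  [5, 5, ∞, -∞, 5, 5, -∞]
  [38, 78, 38, ∞, 83, 38, 48]
  [38, 78, 38, 93, ∞, 38, 84]
  [59, 43, 87, 11, 43, ∞, 41]
  [87, 78, 70, 95, 83, 78, ∞]
D(5):
  [∞, 43, 70, 43, 43, 45, 43]
  [38, ∞, 38, 48, 48, 38, 48]
  [5, 5, ∞, 5, 5, 5, 5]
  [38, 78, 38, ∞, 83, 38, 83]
  [38, 78, 38, 93, ∞, 38, 84]
  [59, 43, 87, 43, 43, ∞, 43]
  [87, 78, 70, 95, 83, 78, ∞]
D(6):
  [∞, 43, 70, 43, 43, 45, 43]
  [38, ∞, 38, 48, 48, 38, 48]
  [5, 5, ∞, 5, 5, 5, 5]
  [38, 78, 38, ∞, 83, 38, 83]
  [38, 78, 38, 93, ∞, 38, 84]
  [59, 43, 87, 43, 43, ∞, 43]
  [87, 78, 78, 95, 83, 78, ∞]
D(7):
  [∞, 43, 70, 43, 43, 45, 43]
  [48, ∞, 48, 48, 48, 48, 48]
  [5, 5, ∞, 5, 5, 5, 5]
  [83, 78, 78, ∞, 83, 78, 83]
  [84, 78, 78, 93, ∞, 78, 84]
  [59, 43, 87, 43, 43, ∞, 43]
  [87, 78, 78, 95, 83, 78, ∞]
Answer: C*[6][3] = 95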